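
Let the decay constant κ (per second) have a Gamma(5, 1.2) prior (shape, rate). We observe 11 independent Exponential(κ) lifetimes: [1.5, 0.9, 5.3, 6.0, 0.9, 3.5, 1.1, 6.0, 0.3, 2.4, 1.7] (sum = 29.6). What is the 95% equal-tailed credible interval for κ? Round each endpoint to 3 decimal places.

[0.297, 0.803]

Posterior: Gamma(5+11, 1.2+29.6) = Gamma(16, 30.8) (shape, rate).
Equal-tailed 95% interval: Gamma(16, 30.8) quantiles at 0.025 and 0.975.
Posterior mean ≈ 0.519, SD ≈ 0.130; a Normal approximation gives roughly [0.265, 0.774].
Exact: lower = 0.297; upper = 0.803.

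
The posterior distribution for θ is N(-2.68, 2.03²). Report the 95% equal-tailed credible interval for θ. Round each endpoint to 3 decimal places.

The posterior is symmetric, so the 95% equal-tailed interval is θ = -2.68 ± z·2.03 with z = 1.960.
Half-width: 1.960 × 2.03 = 3.979.
-2.68 − 3.979 = -6.659; -2.68 + 3.979 = 1.299.

[-6.659, 1.299]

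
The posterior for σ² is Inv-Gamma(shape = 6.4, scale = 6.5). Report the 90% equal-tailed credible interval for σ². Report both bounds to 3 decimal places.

Inverse-Gamma(6.4, 6.5) quantiles: F⁻¹(0.05) and F⁻¹(0.95).
Equivalently, 1/σ² ~ Gamma(6.4, rate = 6.5); invert its 0.95 and 0.05 quantiles.
Posterior mean ≈ 1.204, SD ≈ 0.574; a Normal approximation gives roughly [0.260, 2.148].
Exact: lower = 0.588; upper = 2.258.

[0.588, 2.258]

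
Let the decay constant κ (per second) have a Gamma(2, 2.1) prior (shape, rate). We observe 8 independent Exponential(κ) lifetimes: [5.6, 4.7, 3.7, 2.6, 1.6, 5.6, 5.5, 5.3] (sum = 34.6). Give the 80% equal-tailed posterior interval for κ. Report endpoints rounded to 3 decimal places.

[0.170, 0.387]

Posterior: Gamma(2+8, 2.1+34.6) = Gamma(10, 36.7) (shape, rate).
Equal-tailed 80% interval: Gamma(10, 36.7) quantiles at 0.1 and 0.9.
Posterior mean ≈ 0.272, SD ≈ 0.086; a Normal approximation gives roughly [0.162, 0.383].
Exact: lower = 0.170; upper = 0.387.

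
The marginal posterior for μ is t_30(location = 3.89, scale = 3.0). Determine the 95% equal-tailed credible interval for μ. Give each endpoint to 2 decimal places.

The t_30 distribution is symmetric; the 95% interval is 3.89 ± t·3.0 with t_{0.975,30} = 2.042.
Half-width: 2.042 × 3.0 = 6.13.
3.89 − 6.13 = -2.24; 3.89 + 6.13 = 10.02.

[-2.24, 10.02]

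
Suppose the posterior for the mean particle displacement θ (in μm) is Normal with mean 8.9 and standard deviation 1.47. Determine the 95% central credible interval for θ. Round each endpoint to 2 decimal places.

[6.02, 11.78]

The posterior is symmetric, so the 95% equal-tailed interval is θ = 8.9 ± z·1.47 with z = 1.960.
Half-width: 1.960 × 1.47 = 2.88.
8.9 − 2.88 = 6.02; 8.9 + 2.88 = 11.78.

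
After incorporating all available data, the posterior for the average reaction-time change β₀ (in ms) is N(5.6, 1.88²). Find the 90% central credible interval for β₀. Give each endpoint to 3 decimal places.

The posterior is symmetric, so the 90% equal-tailed interval is β₀ = 5.6 ± z·1.88 with z = 1.645.
Half-width: 1.645 × 1.88 = 3.092.
5.6 − 3.092 = 2.508; 5.6 + 3.092 = 8.692.

[2.508, 8.692]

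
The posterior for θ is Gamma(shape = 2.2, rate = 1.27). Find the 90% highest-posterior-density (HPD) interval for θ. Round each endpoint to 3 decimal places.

The posterior is unimodal and skewed, so the HPD interval has equal density at both endpoints and is the shortest 90% interval.
Solving f(0.109) = f(3.345) with F(3.345) − F(0.109) = 0.90 gives [0.109, 3.345].
For comparison, the equal-tailed interval is [0.345, 3.988]; the HPD is narrower and shifted toward the mode.

[0.109, 3.345]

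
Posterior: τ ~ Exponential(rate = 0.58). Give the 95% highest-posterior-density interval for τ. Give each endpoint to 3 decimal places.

[0.000, 5.165]

The exponential density is strictly decreasing on [0, ∞), so the HPD interval is anchored at 0: [0, q] with P(τ ≤ q) = 0.95.
q = −ln(1 − 0.95) / 0.58 = 2.9957 / 0.58 = 5.165.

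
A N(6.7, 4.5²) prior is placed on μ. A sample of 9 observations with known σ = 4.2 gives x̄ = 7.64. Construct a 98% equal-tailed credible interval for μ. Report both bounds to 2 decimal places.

Posterior precision = 1/4.5² + 9/4.2² = 0.0494 + 0.5102 = 0.5596, so posterior SD = 1.3368.
Posterior mean = (6.7/4.5² + 9·7.64/4.2²) / 0.5596 = 7.5570.
Interval: 7.5570 ± 2.326 × 1.3368 → [4.45, 10.67].

[4.45, 10.67]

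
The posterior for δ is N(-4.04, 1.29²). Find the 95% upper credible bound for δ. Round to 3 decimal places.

Need U with P(δ ≤ U) = 0.95: U = -4.04 + z_{0.05}·1.29.
z = 1.645; U = -4.04 + 1.645 × 1.29 = -1.918.

-1.918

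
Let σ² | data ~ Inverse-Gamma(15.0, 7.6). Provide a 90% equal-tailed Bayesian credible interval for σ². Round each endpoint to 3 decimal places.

[0.347, 0.822]

Inverse-Gamma(15.0, 7.6) quantiles: F⁻¹(0.05) and F⁻¹(0.95).
Equivalently, 1/σ² ~ Gamma(15.0, rate = 7.6); invert its 0.95 and 0.05 quantiles.
Posterior mean ≈ 0.543, SD ≈ 0.151; a Normal approximation gives roughly [0.295, 0.791].
Exact: lower = 0.347; upper = 0.822.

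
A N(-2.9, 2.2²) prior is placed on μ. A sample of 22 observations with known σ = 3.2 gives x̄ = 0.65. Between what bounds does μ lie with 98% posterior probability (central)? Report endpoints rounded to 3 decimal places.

Posterior precision = 1/2.2² + 22/3.2² = 0.2066 + 2.1484 = 2.3550, so posterior SD = 0.6516.
Posterior mean = (-2.9/2.2² + 22·0.65/3.2²) / 2.3550 = 0.3386.
Interval: 0.3386 ± 2.326 × 0.6516 → [-1.177, 1.854].

[-1.177, 1.854]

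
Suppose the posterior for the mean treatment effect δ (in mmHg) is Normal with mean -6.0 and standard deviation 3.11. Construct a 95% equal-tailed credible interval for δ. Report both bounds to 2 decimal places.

The posterior is symmetric, so the 95% equal-tailed interval is δ = -6.0 ± z·3.11 with z = 1.960.
Half-width: 1.960 × 3.11 = 6.10.
-6.0 − 6.10 = -12.10; -6.0 + 6.10 = 0.10.

[-12.10, 0.10]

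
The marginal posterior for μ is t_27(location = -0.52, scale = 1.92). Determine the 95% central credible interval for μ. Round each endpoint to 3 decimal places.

The t_27 distribution is symmetric; the 95% interval is -0.52 ± t·1.92 with t_{0.975,27} = 2.052.
Half-width: 2.052 × 1.92 = 3.940.
-0.52 − 3.940 = -4.460; -0.52 + 3.940 = 3.420.

[-4.460, 3.420]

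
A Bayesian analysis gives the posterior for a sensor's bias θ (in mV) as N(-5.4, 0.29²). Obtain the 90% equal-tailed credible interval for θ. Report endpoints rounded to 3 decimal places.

[-5.877, -4.923]

The posterior is symmetric, so the 90% equal-tailed interval is θ = -5.4 ± z·0.29 with z = 1.645.
Half-width: 1.645 × 0.29 = 0.477.
-5.4 − 0.477 = -5.877; -5.4 + 0.477 = -4.923.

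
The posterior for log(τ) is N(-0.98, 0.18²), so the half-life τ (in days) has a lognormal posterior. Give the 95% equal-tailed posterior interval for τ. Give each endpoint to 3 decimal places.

On the log scale the 95% interval is -0.98 ± 1.960 × 0.18 = [-1.3328, -0.6272].
Exponentiate: [e^-1.3328, e^-0.6272] = [0.264, 0.534].

[0.264, 0.534]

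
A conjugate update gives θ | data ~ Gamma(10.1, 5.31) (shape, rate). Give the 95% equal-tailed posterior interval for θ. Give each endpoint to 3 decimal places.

Posterior: Gamma(shape 10.1, rate 5.31).
Equal-tailed 95% interval: Gamma(10.1, 5.31) quantiles at 0.025 and 0.975.
Posterior mean ≈ 1.902, SD ≈ 0.599; a Normal approximation gives roughly [0.729, 3.075].
Exact: lower = 0.916; upper = 3.242.

[0.916, 3.242]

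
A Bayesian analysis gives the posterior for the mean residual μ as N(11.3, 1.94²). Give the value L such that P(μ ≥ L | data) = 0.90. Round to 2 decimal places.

8.81

Need L with P(μ ≥ L) = 0.90: L = 11.3 − z_{0.1}·1.94.
z = 1.282; L = 11.3 − 1.282 × 1.94 = 8.81.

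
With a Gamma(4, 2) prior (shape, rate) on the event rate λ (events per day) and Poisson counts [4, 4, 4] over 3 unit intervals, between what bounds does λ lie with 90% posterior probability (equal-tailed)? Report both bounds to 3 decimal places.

Posterior: Gamma(4+12, 2+3) = Gamma(16, 5) (shape, rate).
Equal-tailed 90% interval: Gamma(16, 5) quantiles at 0.05 and 0.95.
Posterior mean ≈ 3.200, SD ≈ 0.800; a Normal approximation gives roughly [1.884, 4.516].
Exact: lower = 2.007; upper = 4.619.

[2.007, 4.619]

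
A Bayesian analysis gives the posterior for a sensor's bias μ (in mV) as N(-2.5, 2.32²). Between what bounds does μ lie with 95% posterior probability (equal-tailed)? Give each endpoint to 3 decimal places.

[-7.047, 2.047]

The posterior is symmetric, so the 95% equal-tailed interval is μ = -2.5 ± z·2.32 with z = 1.960.
Half-width: 1.960 × 2.32 = 4.547.
-2.5 − 4.547 = -7.047; -2.5 + 4.547 = 2.047.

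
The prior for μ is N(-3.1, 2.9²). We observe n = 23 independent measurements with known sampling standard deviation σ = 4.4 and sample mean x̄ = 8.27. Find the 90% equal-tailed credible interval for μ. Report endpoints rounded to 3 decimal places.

[5.797, 8.674]

Posterior precision = 1/2.9² + 23/4.4² = 0.1189 + 1.1880 = 1.3069, so posterior SD = 0.8747.
Posterior mean = (-3.1/2.9² + 23·8.27/4.4²) / 1.3069 = 7.2355.
Interval: 7.2355 ± 1.645 × 0.8747 → [5.797, 8.674].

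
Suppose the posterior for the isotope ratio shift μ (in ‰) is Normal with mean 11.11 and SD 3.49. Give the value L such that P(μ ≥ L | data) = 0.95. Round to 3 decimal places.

Need L with P(μ ≥ L) = 0.95: L = 11.11 − z_{0.05}·3.49.
z = 1.645; L = 11.11 − 1.645 × 3.49 = 5.369.

5.369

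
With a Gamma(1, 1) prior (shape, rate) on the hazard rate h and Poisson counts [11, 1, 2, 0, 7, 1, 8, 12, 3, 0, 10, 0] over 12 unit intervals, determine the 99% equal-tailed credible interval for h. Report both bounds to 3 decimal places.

Posterior: Gamma(1+55, 1+12) = Gamma(56, 13) (shape, rate).
Equal-tailed 99% interval: Gamma(56, 13) quantiles at 0.005 and 0.995.
Posterior mean ≈ 4.308, SD ≈ 0.576; a Normal approximation gives roughly [2.825, 5.790].
Exact: lower = 2.969; upper = 5.934.

[2.969, 5.934]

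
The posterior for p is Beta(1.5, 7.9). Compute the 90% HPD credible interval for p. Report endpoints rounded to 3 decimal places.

The posterior is unimodal and skewed, so the HPD interval has equal density at both endpoints and is the shortest 90% interval.
Solving f(0.002) = f(0.320) with F(0.320) − F(0.002) = 0.90 gives [0.002, 0.320].
For comparison, the equal-tailed interval is [0.021, 0.381]; the HPD is narrower and shifted toward the mode.

[0.002, 0.320]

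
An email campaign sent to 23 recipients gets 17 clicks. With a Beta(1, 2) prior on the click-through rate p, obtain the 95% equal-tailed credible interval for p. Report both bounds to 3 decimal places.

Posterior: Beta(1+17, 2+6) = Beta(18, 8).
Equal-tailed 95% interval: the 0.025 and 0.975 quantiles of Beta(18, 8).
Posterior mean ≈ 0.692, SD ≈ 0.089; a Normal approximation gives roughly [0.518, 0.866].
Exact: F⁻¹(0.025) = 0.506; F⁻¹(0.975) = 0.851.

[0.506, 0.851]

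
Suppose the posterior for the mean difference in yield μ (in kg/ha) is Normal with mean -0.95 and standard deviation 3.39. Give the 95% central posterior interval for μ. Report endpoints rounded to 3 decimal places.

[-7.594, 5.694]

The posterior is symmetric, so the 95% equal-tailed interval is μ = -0.95 ± z·3.39 with z = 1.960.
Half-width: 1.960 × 3.39 = 6.644.
-0.95 − 6.644 = -7.594; -0.95 + 6.644 = 5.694.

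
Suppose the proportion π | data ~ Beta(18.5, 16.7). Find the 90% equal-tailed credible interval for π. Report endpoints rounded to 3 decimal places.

[0.388, 0.661]

Posterior: Beta(18.5, 16.7).
Equal-tailed 90% interval: the 0.05 and 0.95 quantiles of Beta(18.5, 16.7).
Posterior mean ≈ 0.526, SD ≈ 0.083; a Normal approximation gives roughly [0.389, 0.662].
Exact: F⁻¹(0.05) = 0.388; F⁻¹(0.95) = 0.661.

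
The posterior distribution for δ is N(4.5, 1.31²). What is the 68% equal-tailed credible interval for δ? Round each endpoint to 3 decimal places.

[3.197, 5.803]

The posterior is symmetric, so the 68% equal-tailed interval is δ = 4.5 ± z·1.31 with z = 0.994.
Half-width: 0.994 × 1.31 = 1.303.
4.5 − 1.303 = 3.197; 4.5 + 1.303 = 5.803.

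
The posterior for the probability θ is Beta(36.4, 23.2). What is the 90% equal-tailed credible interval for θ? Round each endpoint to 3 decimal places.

[0.506, 0.712]

Posterior: Beta(36.4, 23.2).
Equal-tailed 90% interval: the 0.05 and 0.95 quantiles of Beta(36.4, 23.2).
Posterior mean ≈ 0.611, SD ≈ 0.063; a Normal approximation gives roughly [0.508, 0.714].
Exact: F⁻¹(0.05) = 0.506; F⁻¹(0.95) = 0.712.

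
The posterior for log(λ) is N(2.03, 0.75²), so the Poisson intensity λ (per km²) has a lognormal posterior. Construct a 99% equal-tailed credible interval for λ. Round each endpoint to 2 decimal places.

[1.10, 52.56]

On the log scale the 99% interval is 2.03 ± 2.576 × 0.75 = [0.0981, 3.9619].
Exponentiate: [e^0.0981, e^3.9619] = [1.10, 52.56].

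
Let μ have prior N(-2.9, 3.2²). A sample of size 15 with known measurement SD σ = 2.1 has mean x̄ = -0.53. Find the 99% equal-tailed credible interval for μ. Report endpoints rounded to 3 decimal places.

Posterior precision = 1/3.2² + 15/2.1² = 0.0977 + 3.4014 = 3.4990, so posterior SD = 0.5346.
Posterior mean = (-2.9/3.2² + 15·-0.53/2.1²) / 3.4990 = -0.5961.
Interval: -0.5961 ± 2.576 × 0.5346 → [-1.973, 0.781].

[-1.973, 0.781]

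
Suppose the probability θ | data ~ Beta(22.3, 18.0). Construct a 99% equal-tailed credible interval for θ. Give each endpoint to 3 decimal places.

Posterior: Beta(22.3, 18.0).
Equal-tailed 99% interval: the 0.005 and 0.995 quantiles of Beta(22.3, 18.0).
Posterior mean ≈ 0.553, SD ≈ 0.077; a Normal approximation gives roughly [0.354, 0.753].
Exact: F⁻¹(0.005) = 0.354; F⁻¹(0.995) = 0.743.

[0.354, 0.743]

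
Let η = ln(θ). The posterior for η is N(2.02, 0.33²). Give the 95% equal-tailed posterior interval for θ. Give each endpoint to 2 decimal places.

[3.95, 14.39]

On the log scale the 95% interval is 2.02 ± 1.960 × 0.33 = [1.3732, 2.6668].
Exponentiate: [e^1.3732, e^2.6668] = [3.95, 14.39].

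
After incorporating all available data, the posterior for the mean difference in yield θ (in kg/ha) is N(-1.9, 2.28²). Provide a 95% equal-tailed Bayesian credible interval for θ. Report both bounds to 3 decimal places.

[-6.369, 2.569]

The posterior is symmetric, so the 95% equal-tailed interval is θ = -1.9 ± z·2.28 with z = 1.960.
Half-width: 1.960 × 2.28 = 4.469.
-1.9 − 4.469 = -6.369; -1.9 + 4.469 = 2.569.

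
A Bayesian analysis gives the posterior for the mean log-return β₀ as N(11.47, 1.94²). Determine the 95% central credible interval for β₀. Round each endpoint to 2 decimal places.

The posterior is symmetric, so the 95% equal-tailed interval is β₀ = 11.47 ± z·1.94 with z = 1.960.
Half-width: 1.960 × 1.94 = 3.80.
11.47 − 3.80 = 7.67; 11.47 + 3.80 = 15.27.

[7.67, 15.27]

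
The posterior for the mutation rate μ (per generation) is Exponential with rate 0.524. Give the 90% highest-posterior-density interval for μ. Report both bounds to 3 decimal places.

The exponential density is strictly decreasing on [0, ∞), so the HPD interval is anchored at 0: [0, q] with P(μ ≤ q) = 0.90.
q = −ln(1 − 0.90) / 0.524 = 2.3026 / 0.524 = 4.394.

[0.000, 4.394]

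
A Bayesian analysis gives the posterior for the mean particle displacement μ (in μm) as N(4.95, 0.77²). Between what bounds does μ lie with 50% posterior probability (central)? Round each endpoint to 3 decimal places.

[4.431, 5.469]

The posterior is symmetric, so the 50% equal-tailed interval is μ = 4.95 ± z·0.77 with z = 0.674.
Half-width: 0.674 × 0.77 = 0.519.
4.95 − 0.519 = 4.431; 4.95 + 0.519 = 5.469.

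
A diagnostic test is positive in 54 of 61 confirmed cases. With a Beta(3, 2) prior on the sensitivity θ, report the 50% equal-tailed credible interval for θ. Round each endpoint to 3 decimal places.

[0.837, 0.894]

Posterior: Beta(3+54, 2+7) = Beta(57, 9).
Equal-tailed 50% interval: the 0.25 and 0.75 quantiles of Beta(57, 9).
Posterior mean ≈ 0.864, SD ≈ 0.042; a Normal approximation gives roughly [0.835, 0.892].
Exact: F⁻¹(0.25) = 0.837; F⁻¹(0.75) = 0.894.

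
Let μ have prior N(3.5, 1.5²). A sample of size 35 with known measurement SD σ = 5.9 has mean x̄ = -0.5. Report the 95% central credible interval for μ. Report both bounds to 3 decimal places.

[-0.902, 2.354]

Posterior precision = 1/1.5² + 35/5.9² = 0.4444 + 1.0055 = 1.4499, so posterior SD = 0.8305.
Posterior mean = (3.5/1.5² + 35·-0.5/5.9²) / 1.4499 = 0.7261.
Interval: 0.7261 ± 1.960 × 0.8305 → [-0.902, 2.354].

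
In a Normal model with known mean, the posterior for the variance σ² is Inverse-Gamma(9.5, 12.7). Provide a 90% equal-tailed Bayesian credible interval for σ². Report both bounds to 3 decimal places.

[0.843, 2.511]

Inverse-Gamma(9.5, 12.7) quantiles: F⁻¹(0.05) and F⁻¹(0.95).
Equivalently, 1/σ² ~ Gamma(9.5, rate = 12.7); invert its 0.95 and 0.05 quantiles.
Posterior mean ≈ 1.494, SD ≈ 0.546; a Normal approximation gives roughly [0.597, 2.392].
Exact: lower = 0.843; upper = 2.511.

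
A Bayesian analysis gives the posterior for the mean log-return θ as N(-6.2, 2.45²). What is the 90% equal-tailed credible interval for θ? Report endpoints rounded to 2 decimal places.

[-10.23, -2.17]

The posterior is symmetric, so the 90% equal-tailed interval is θ = -6.2 ± z·2.45 with z = 1.645.
Half-width: 1.645 × 2.45 = 4.03.
-6.2 − 4.03 = -10.23; -6.2 + 4.03 = -2.17.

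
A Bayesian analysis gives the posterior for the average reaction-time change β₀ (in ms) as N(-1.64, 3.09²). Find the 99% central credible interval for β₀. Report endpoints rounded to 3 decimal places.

[-9.599, 6.319]

The posterior is symmetric, so the 99% equal-tailed interval is β₀ = -1.64 ± z·3.09 with z = 2.576.
Half-width: 2.576 × 3.09 = 7.959.
-1.64 − 7.959 = -9.599; -1.64 + 7.959 = 6.319.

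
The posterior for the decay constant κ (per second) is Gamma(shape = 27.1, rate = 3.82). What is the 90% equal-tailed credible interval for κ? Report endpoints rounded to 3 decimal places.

Posterior: Gamma(shape 27.1, rate 3.82).
Equal-tailed 90% interval: Gamma(27.1, 3.82) quantiles at 0.05 and 0.95.
Posterior mean ≈ 7.094, SD ≈ 1.363; a Normal approximation gives roughly [4.853, 9.336].
Exact: lower = 5.011; upper = 9.474.

[5.011, 9.474]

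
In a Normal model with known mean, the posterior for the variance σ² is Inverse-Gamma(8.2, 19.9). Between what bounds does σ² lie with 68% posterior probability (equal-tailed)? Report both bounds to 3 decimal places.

Inverse-Gamma(8.2, 19.9) quantiles: F⁻¹(0.16) and F⁻¹(0.84).
Equivalently, 1/σ² ~ Gamma(8.2, rate = 19.9); invert its 0.84 and 0.16 quantiles.
Posterior mean ≈ 2.764, SD ≈ 1.110; a Normal approximation gives roughly [1.660, 3.868].
Exact: lower = 1.811; upper = 3.680.

[1.811, 3.680]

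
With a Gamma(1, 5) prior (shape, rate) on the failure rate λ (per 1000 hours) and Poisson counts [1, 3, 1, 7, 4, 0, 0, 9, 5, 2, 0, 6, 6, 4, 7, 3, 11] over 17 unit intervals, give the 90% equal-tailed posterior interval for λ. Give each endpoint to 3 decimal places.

Posterior: Gamma(1+69, 5+17) = Gamma(70, 22) (shape, rate).
Equal-tailed 90% interval: Gamma(70, 22) quantiles at 0.05 and 0.95.
Posterior mean ≈ 3.182, SD ≈ 0.380; a Normal approximation gives roughly [2.556, 3.807].
Exact: lower = 2.583; upper = 3.832.

[2.583, 3.832]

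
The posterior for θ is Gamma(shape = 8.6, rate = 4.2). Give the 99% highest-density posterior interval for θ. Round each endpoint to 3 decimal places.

[0.591, 4.094]

The posterior is unimodal and skewed, so the HPD interval has equal density at both endpoints and is the shortest 99% interval.
Solving f(0.591) = f(4.094) with F(4.094) − F(0.591) = 0.99 gives [0.591, 4.094].
For comparison, the equal-tailed interval is [0.692, 4.287]; the HPD is narrower and shifted toward the mode.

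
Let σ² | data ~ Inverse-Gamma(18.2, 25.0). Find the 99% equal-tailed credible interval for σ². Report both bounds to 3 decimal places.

Inverse-Gamma(18.2, 25.0) quantiles: F⁻¹(0.005) and F⁻¹(0.995).
Equivalently, 1/σ² ~ Gamma(18.2, rate = 25.0); invert its 0.995 and 0.005 quantiles.
Posterior mean ≈ 1.453, SD ≈ 0.361; a Normal approximation gives roughly [0.523, 2.384].
Exact: lower = 0.805; upper = 2.752.

[0.805, 2.752]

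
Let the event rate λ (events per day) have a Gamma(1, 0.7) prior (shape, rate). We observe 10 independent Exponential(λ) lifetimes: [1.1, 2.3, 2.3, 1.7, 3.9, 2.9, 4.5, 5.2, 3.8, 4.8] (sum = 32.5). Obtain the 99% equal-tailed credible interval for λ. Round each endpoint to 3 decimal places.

Posterior: Gamma(1+10, 0.7+32.5) = Gamma(11, 33.2) (shape, rate).
Equal-tailed 99% interval: Gamma(11, 33.2) quantiles at 0.005 and 0.995.
Posterior mean ≈ 0.331, SD ≈ 0.100; a Normal approximation gives roughly [0.074, 0.589].
Exact: lower = 0.130; upper = 0.645.

[0.130, 0.645]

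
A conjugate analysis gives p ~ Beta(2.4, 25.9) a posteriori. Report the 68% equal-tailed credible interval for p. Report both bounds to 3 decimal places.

Posterior: Beta(2.4, 25.9).
Equal-tailed 68% interval: the 0.16 and 0.84 quantiles of Beta(2.4, 25.9).
Posterior mean ≈ 0.085, SD ≈ 0.051; a Normal approximation gives roughly [0.034, 0.136].
Exact: F⁻¹(0.16) = 0.036; F⁻¹(0.84) = 0.134.

[0.036, 0.134]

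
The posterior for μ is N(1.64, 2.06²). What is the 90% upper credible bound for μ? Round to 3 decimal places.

Need U with P(μ ≤ U) = 0.90: U = 1.64 + z_{0.1}·2.06.
z = 1.282; U = 1.64 + 1.282 × 2.06 = 4.280.

4.280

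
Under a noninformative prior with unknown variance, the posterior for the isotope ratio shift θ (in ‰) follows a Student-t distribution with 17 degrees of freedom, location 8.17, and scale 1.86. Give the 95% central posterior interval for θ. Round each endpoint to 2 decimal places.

The t_17 distribution is symmetric; the 95% interval is 8.17 ± t·1.86 with t_{0.975,17} = 2.110.
Half-width: 2.110 × 1.86 = 3.92.
8.17 − 3.92 = 4.25; 8.17 + 3.92 = 12.09.

[4.25, 12.09]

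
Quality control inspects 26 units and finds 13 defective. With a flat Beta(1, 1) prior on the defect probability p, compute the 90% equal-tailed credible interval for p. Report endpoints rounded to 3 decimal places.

Posterior: Beta(1+13, 1+13) = Beta(14, 14).
Equal-tailed 90% interval: the 0.05 and 0.95 quantiles of Beta(14, 14).
Posterior mean ≈ 0.500, SD ≈ 0.093; a Normal approximation gives roughly [0.347, 0.653].
Exact: F⁻¹(0.05) = 0.347; F⁻¹(0.95) = 0.653.

[0.347, 0.653]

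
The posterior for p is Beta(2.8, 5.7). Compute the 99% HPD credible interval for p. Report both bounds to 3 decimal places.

[0.027, 0.722]

The posterior is unimodal and skewed, so the HPD interval has equal density at both endpoints and is the shortest 99% interval.
Solving f(0.027) = f(0.722) with F(0.722) − F(0.027) = 0.99 gives [0.027, 0.722].
For comparison, the equal-tailed interval is [0.042, 0.749]; the HPD is narrower and shifted toward the mode.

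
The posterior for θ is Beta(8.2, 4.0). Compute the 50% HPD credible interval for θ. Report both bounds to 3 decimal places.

[0.611, 0.790]

The posterior is unimodal and skewed, so the HPD interval has equal density at both endpoints and is the shortest 50% interval.
Solving f(0.611) = f(0.790) with F(0.790) − F(0.611) = 0.50 gives [0.611, 0.790].
For comparison, the equal-tailed interval is [0.586, 0.768]; the HPD is narrower and shifted toward the mode.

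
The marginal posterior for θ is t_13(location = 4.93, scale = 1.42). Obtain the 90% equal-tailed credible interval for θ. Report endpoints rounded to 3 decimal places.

[2.415, 7.445]

The t_13 distribution is symmetric; the 90% interval is 4.93 ± t·1.42 with t_{0.95,13} = 1.771.
Half-width: 1.771 × 1.42 = 2.515.
4.93 − 2.515 = 2.415; 4.93 + 2.515 = 7.445.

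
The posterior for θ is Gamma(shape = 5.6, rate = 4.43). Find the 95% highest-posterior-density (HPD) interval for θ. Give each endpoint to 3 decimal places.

[0.346, 2.324]

The posterior is unimodal and skewed, so the HPD interval has equal density at both endpoints and is the shortest 95% interval.
Solving f(0.346) = f(2.324) with F(2.324) − F(0.346) = 0.95 gives [0.346, 2.324].
For comparison, the equal-tailed interval is [0.444, 2.506]; the HPD is narrower and shifted toward the mode.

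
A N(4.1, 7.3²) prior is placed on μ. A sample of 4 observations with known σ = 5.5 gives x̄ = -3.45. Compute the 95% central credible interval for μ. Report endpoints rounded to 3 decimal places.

Posterior precision = 1/7.3² + 4/5.5² = 0.0188 + 0.1322 = 0.1510, so posterior SD = 2.5735.
Posterior mean = (4.1/7.3² + 4·-3.45/5.5²) / 0.1510 = -2.5117.
Interval: -2.5117 ± 1.960 × 2.5735 → [-7.556, 2.532].

[-7.556, 2.532]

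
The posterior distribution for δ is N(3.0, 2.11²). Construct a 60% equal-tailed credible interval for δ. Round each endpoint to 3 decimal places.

[1.224, 4.776]

The posterior is symmetric, so the 60% equal-tailed interval is δ = 3.0 ± z·2.11 with z = 0.842.
Half-width: 0.842 × 2.11 = 1.776.
3.0 − 1.776 = 1.224; 3.0 + 1.776 = 4.776.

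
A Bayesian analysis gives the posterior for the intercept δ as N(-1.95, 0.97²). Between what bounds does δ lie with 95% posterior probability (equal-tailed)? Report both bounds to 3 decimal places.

The posterior is symmetric, so the 95% equal-tailed interval is δ = -1.95 ± z·0.97 with z = 1.960.
Half-width: 1.960 × 0.97 = 1.901.
-1.95 − 1.901 = -3.851; -1.95 + 1.901 = -0.049.

[-3.851, -0.049]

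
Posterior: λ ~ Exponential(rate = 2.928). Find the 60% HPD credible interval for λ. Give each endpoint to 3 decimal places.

[0.000, 0.313]

The exponential density is strictly decreasing on [0, ∞), so the HPD interval is anchored at 0: [0, q] with P(λ ≤ q) = 0.60.
q = −ln(1 − 0.60) / 2.928 = 0.9163 / 2.928 = 0.313.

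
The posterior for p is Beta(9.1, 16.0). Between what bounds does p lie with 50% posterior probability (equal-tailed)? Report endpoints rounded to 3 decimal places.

[0.296, 0.425]

Posterior: Beta(9.1, 16.0).
Equal-tailed 50% interval: the 0.25 and 0.75 quantiles of Beta(9.1, 16.0).
Posterior mean ≈ 0.363, SD ≈ 0.094; a Normal approximation gives roughly [0.299, 0.426].
Exact: F⁻¹(0.25) = 0.296; F⁻¹(0.75) = 0.425.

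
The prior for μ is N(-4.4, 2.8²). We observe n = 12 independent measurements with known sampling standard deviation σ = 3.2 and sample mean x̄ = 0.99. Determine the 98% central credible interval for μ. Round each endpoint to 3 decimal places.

[-1.580, 2.502]

Posterior precision = 1/2.8² + 12/3.2² = 0.1276 + 1.1719 = 1.2994, so posterior SD = 0.8773.
Posterior mean = (-4.4/2.8² + 12·0.99/3.2²) / 1.2994 = 0.4609.
Interval: 0.4609 ± 2.326 × 0.8773 → [-1.580, 2.502].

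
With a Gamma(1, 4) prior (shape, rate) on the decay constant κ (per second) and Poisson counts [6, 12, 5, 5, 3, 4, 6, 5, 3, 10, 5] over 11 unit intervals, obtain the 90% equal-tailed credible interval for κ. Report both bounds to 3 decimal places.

Posterior: Gamma(1+64, 4+11) = Gamma(65, 15) (shape, rate).
Equal-tailed 90% interval: Gamma(65, 15) quantiles at 0.05 and 0.95.
Posterior mean ≈ 4.333, SD ≈ 0.537; a Normal approximation gives roughly [3.449, 5.217].
Exact: lower = 3.489; upper = 5.254.

[3.489, 5.254]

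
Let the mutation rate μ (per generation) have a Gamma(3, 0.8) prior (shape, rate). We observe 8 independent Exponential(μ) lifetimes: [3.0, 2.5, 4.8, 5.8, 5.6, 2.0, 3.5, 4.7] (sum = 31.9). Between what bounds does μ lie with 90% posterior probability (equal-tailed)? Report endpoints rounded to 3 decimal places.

Posterior: Gamma(3+8, 0.8+31.9) = Gamma(11, 32.7) (shape, rate).
Equal-tailed 90% interval: Gamma(11, 32.7) quantiles at 0.05 and 0.95.
Posterior mean ≈ 0.336, SD ≈ 0.101; a Normal approximation gives roughly [0.170, 0.503].
Exact: lower = 0.189; upper = 0.519.

[0.189, 0.519]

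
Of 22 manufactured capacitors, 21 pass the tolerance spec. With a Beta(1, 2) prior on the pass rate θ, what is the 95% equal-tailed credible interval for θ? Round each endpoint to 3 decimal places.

[0.730, 0.973]

Posterior: Beta(1+21, 2+1) = Beta(22, 3).
Equal-tailed 95% interval: the 0.025 and 0.975 quantiles of Beta(22, 3).
Posterior mean ≈ 0.880, SD ≈ 0.064; a Normal approximation gives roughly [0.755, 1.005].
Exact: F⁻¹(0.025) = 0.730; F⁻¹(0.975) = 0.973.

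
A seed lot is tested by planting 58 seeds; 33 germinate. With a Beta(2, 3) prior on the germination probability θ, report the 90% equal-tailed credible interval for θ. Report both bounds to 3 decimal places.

Posterior: Beta(2+33, 3+25) = Beta(35, 28).
Equal-tailed 90% interval: the 0.05 and 0.95 quantiles of Beta(35, 28).
Posterior mean ≈ 0.556, SD ≈ 0.062; a Normal approximation gives roughly [0.453, 0.658].
Exact: F⁻¹(0.05) = 0.452; F⁻¹(0.95) = 0.657.

[0.452, 0.657]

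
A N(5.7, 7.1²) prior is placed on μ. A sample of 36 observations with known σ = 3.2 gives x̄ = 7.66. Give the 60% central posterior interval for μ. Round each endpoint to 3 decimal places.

[7.201, 8.097]

Posterior precision = 1/7.1² + 36/3.2² = 0.0198 + 3.5156 = 3.5355, so posterior SD = 0.5318.
Posterior mean = (5.7/7.1² + 36·7.66/3.2²) / 3.5355 = 7.6490.
Interval: 7.6490 ± 0.842 × 0.5318 → [7.201, 8.097].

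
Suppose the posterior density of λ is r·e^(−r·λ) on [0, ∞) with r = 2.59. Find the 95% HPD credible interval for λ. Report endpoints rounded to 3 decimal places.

[0.000, 1.157]

The exponential density is strictly decreasing on [0, ∞), so the HPD interval is anchored at 0: [0, q] with P(λ ≤ q) = 0.95.
q = −ln(1 − 0.95) / 2.59 = 2.9957 / 2.59 = 1.157.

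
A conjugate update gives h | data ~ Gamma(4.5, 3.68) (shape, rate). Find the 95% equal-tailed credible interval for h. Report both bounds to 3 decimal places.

Posterior: Gamma(shape 4.5, rate 3.68).
Equal-tailed 95% interval: Gamma(4.5, 3.68) quantiles at 0.025 and 0.975.
Posterior mean ≈ 1.223, SD ≈ 0.576; a Normal approximation gives roughly [0.093, 2.353].
Exact: lower = 0.367; upper = 2.585.

[0.367, 2.585]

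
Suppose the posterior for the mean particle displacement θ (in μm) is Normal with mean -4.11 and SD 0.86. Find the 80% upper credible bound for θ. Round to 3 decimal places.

Need U with P(θ ≤ U) = 0.80: U = -4.11 + z_{0.2}·0.86.
z = 0.842; U = -4.11 + 0.842 × 0.86 = -3.386.

-3.386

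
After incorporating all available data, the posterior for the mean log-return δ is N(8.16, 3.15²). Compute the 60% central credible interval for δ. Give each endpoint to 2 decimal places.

The posterior is symmetric, so the 60% equal-tailed interval is δ = 8.16 ± z·3.15 with z = 0.842.
Half-width: 0.842 × 3.15 = 2.65.
8.16 − 2.65 = 5.51; 8.16 + 2.65 = 10.81.

[5.51, 10.81]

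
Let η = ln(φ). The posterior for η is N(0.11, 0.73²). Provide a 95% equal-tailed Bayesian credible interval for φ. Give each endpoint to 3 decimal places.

[0.267, 4.668]

On the log scale the 95% interval is 0.11 ± 1.960 × 0.73 = [-1.3208, 1.5408].
Exponentiate: [e^-1.3208, e^1.5408] = [0.267, 4.668].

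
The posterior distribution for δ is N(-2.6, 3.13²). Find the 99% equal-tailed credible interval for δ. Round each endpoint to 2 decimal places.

The posterior is symmetric, so the 99% equal-tailed interval is δ = -2.6 ± z·3.13 with z = 2.576.
Half-width: 2.576 × 3.13 = 8.06.
-2.6 − 8.06 = -10.66; -2.6 + 8.06 = 5.46.

[-10.66, 5.46]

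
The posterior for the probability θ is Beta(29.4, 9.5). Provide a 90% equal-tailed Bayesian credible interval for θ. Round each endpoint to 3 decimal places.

Posterior: Beta(29.4, 9.5).
Equal-tailed 90% interval: the 0.05 and 0.95 quantiles of Beta(29.4, 9.5).
Posterior mean ≈ 0.756, SD ≈ 0.068; a Normal approximation gives roughly [0.644, 0.868].
Exact: F⁻¹(0.05) = 0.637; F⁻¹(0.95) = 0.860.

[0.637, 0.860]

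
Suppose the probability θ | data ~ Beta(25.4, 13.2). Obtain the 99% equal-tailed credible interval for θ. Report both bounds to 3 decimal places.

[0.453, 0.833]

Posterior: Beta(25.4, 13.2).
Equal-tailed 99% interval: the 0.005 and 0.995 quantiles of Beta(25.4, 13.2).
Posterior mean ≈ 0.658, SD ≈ 0.075; a Normal approximation gives roughly [0.464, 0.852].
Exact: F⁻¹(0.005) = 0.453; F⁻¹(0.995) = 0.833.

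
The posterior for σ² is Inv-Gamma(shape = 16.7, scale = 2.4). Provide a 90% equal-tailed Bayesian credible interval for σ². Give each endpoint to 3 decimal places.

Inverse-Gamma(16.7, 2.4) quantiles: F⁻¹(0.05) and F⁻¹(0.95).
Equivalently, 1/σ² ~ Gamma(16.7, rate = 2.4); invert its 0.95 and 0.05 quantiles.
Posterior mean ≈ 0.153, SD ≈ 0.040; a Normal approximation gives roughly [0.087, 0.218].
Exact: lower = 0.100; upper = 0.227.

[0.100, 0.227]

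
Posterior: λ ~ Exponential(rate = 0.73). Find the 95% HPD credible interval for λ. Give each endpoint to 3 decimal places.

The exponential density is strictly decreasing on [0, ∞), so the HPD interval is anchored at 0: [0, q] with P(λ ≤ q) = 0.95.
q = −ln(1 − 0.95) / 0.73 = 2.9957 / 0.73 = 4.104.

[0.000, 4.104]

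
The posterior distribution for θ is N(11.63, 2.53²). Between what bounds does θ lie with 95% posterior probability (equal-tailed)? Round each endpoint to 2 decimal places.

[6.67, 16.59]

The posterior is symmetric, so the 95% equal-tailed interval is θ = 11.63 ± z·2.53 with z = 1.960.
Half-width: 1.960 × 2.53 = 4.96.
11.63 − 4.96 = 6.67; 11.63 + 4.96 = 16.59.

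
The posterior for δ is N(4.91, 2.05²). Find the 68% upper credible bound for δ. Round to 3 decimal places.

Need U with P(δ ≤ U) = 0.68: U = 4.91 + z_{0.32}·2.05.
z = 0.468; U = 4.91 + 0.468 × 2.05 = 5.869.

5.869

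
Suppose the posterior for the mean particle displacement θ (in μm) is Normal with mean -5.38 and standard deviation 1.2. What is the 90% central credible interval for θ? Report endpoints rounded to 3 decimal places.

[-7.354, -3.406]

The posterior is symmetric, so the 90% equal-tailed interval is θ = -5.38 ± z·1.2 with z = 1.645.
Half-width: 1.645 × 1.2 = 1.974.
-5.38 − 1.974 = -7.354; -5.38 + 1.974 = -3.406.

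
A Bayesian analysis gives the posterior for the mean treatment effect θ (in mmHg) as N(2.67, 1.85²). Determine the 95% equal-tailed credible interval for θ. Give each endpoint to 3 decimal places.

[-0.956, 6.296]

The posterior is symmetric, so the 95% equal-tailed interval is θ = 2.67 ± z·1.85 with z = 1.960.
Half-width: 1.960 × 1.85 = 3.626.
2.67 − 3.626 = -0.956; 2.67 + 3.626 = 6.296.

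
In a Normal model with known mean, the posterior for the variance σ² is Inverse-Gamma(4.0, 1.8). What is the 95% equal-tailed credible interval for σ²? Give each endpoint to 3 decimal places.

[0.205, 1.652]

Inverse-Gamma(4.0, 1.8) quantiles: F⁻¹(0.025) and F⁻¹(0.975).
Equivalently, 1/σ² ~ Gamma(4.0, rate = 1.8); invert its 0.975 and 0.025 quantiles.
Posterior mean ≈ 0.600, SD ≈ 0.424; a Normal approximation gives roughly [-0.232, 1.432].
Exact: lower = 0.205; upper = 1.652.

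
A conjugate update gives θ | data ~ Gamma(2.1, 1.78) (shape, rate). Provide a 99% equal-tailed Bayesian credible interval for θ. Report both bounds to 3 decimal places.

[0.068, 4.283]

Posterior: Gamma(shape 2.1, rate 1.78).
Equal-tailed 99% interval: Gamma(2.1, 1.78) quantiles at 0.005 and 0.995.
Posterior mean ≈ 1.180, SD ≈ 0.814; a Normal approximation gives roughly [-0.917, 3.277].
Exact: lower = 0.068; upper = 4.283.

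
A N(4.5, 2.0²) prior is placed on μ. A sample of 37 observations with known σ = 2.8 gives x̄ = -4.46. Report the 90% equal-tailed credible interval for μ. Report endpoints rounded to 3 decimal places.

Posterior precision = 1/2.0² + 37/2.8² = 0.2500 + 4.7194 = 4.9694, so posterior SD = 0.4486.
Posterior mean = (4.5/2.0² + 37·-4.46/2.8²) / 4.9694 = -4.0092.
Interval: -4.0092 ± 1.645 × 0.4486 → [-4.747, -3.271].

[-4.747, -3.271]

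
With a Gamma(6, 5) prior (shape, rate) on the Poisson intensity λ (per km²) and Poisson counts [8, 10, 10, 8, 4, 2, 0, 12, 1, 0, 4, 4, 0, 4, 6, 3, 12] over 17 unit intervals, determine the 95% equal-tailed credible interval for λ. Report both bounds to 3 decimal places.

Posterior: Gamma(6+88, 5+17) = Gamma(94, 22) (shape, rate).
Equal-tailed 95% interval: Gamma(94, 22) quantiles at 0.025 and 0.975.
Posterior mean ≈ 4.273, SD ≈ 0.441; a Normal approximation gives roughly [3.409, 5.136].
Exact: lower = 3.453; upper = 5.179.

[3.453, 5.179]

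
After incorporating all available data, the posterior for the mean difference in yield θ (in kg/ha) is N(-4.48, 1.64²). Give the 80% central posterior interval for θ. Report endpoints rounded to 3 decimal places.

The posterior is symmetric, so the 80% equal-tailed interval is θ = -4.48 ± z·1.64 with z = 1.282.
Half-width: 1.282 × 1.64 = 2.102.
-4.48 − 2.102 = -6.582; -4.48 + 2.102 = -2.378.

[-6.582, -2.378]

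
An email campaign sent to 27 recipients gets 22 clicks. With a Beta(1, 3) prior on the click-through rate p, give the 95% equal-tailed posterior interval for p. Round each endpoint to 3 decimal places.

[0.577, 0.877]

Posterior: Beta(1+22, 3+5) = Beta(23, 8).
Equal-tailed 95% interval: the 0.025 and 0.975 quantiles of Beta(23, 8).
Posterior mean ≈ 0.742, SD ≈ 0.077; a Normal approximation gives roughly [0.590, 0.894].
Exact: F⁻¹(0.025) = 0.577; F⁻¹(0.975) = 0.877.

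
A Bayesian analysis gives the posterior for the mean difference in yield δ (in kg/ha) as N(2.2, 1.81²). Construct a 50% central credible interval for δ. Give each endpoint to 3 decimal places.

The posterior is symmetric, so the 50% equal-tailed interval is δ = 2.2 ± z·1.81 with z = 0.674.
Half-width: 0.674 × 1.81 = 1.221.
2.2 − 1.221 = 0.979; 2.2 + 1.221 = 3.421.

[0.979, 3.421]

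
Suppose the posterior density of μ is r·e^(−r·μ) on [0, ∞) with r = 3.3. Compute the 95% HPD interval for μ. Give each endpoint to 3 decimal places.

[0.000, 0.908]

The exponential density is strictly decreasing on [0, ∞), so the HPD interval is anchored at 0: [0, q] with P(μ ≤ q) = 0.95.
q = −ln(1 − 0.95) / 3.3 = 2.9957 / 3.3 = 0.908.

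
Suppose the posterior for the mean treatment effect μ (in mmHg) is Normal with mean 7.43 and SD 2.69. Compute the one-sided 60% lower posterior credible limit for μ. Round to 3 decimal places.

Need L with P(μ ≥ L) = 0.60: L = 7.43 − z_{0.4}·2.69.
z = 0.253; L = 7.43 − 0.253 × 2.69 = 6.748.

6.748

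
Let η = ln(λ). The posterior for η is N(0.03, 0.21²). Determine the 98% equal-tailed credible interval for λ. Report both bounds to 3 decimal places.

[0.632, 1.680]

On the log scale the 98% interval is 0.03 ± 2.326 × 0.21 = [-0.4585, 0.5185].
Exponentiate: [e^-0.4585, e^0.5185] = [0.632, 1.680].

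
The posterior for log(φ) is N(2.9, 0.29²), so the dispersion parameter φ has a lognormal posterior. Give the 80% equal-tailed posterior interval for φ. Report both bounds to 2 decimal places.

[12.53, 26.35]

On the log scale the 80% interval is 2.9 ± 1.282 × 0.29 = [2.5284, 3.2716].
Exponentiate: [e^2.5284, e^3.2716] = [12.53, 26.35].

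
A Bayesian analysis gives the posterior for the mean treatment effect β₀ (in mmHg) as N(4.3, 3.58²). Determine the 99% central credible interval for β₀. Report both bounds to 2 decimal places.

The posterior is symmetric, so the 99% equal-tailed interval is β₀ = 4.3 ± z·3.58 with z = 2.576.
Half-width: 2.576 × 3.58 = 9.22.
4.3 − 9.22 = -4.92; 4.3 + 9.22 = 13.52.

[-4.92, 13.52]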